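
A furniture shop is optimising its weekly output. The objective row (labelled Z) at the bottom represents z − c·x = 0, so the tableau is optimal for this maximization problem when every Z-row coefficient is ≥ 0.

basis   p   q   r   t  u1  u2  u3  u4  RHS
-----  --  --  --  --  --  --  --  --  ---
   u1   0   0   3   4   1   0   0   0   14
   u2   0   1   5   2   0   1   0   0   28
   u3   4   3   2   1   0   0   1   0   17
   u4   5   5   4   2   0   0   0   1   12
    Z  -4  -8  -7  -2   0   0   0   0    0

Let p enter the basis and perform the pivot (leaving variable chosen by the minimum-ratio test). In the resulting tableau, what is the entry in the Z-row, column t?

-2/5

Ratio test on column p — row 1: entry 0 ≤ 0; row 2: entry 0 ≤ 0; row 3: 17/4 = 17/4; row 4: 12/5 = 12/5. Minimum is 12/5 at row 4 (u4 leaves); pivot element 5.
Divide row 4 by 5; eliminate column p from the other rows.
Z-row update in column t: -2 − (-4)·(2/5) = -2/5.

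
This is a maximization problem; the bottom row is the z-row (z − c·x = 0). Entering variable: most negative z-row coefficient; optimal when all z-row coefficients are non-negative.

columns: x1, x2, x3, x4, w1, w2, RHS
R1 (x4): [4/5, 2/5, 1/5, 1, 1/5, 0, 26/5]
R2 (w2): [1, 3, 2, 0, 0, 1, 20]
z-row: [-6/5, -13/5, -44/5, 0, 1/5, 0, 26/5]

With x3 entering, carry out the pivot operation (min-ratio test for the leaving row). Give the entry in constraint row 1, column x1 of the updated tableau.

Ratio test on column x3 — row 1: (26/5)/(1/5) = 26; row 2: 20/2 = 10. Minimum is 10 at row 2 (w2 leaves); pivot element 2.
Divide row 2 by 2; eliminate column x3 from the other rows.
Row 1 update in column x1: 4/5 − (1/5)·(1/2) = 7/10.

7/10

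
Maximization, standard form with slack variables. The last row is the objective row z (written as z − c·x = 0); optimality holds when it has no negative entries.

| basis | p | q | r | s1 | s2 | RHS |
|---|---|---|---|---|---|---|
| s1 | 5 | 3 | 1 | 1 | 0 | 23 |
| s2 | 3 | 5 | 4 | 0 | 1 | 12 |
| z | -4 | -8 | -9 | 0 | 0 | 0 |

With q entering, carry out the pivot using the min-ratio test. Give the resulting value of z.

96/5

Ratio test on column q — row 1: 23/3 = 23/3; row 2: 12/5 = 12/5. Minimum is 12/5 at row 2 (s2 leaves); pivot element 5.
Pivot on row 2; the z-row RHS becomes 0 − (-8)·(12/5) = 96/5.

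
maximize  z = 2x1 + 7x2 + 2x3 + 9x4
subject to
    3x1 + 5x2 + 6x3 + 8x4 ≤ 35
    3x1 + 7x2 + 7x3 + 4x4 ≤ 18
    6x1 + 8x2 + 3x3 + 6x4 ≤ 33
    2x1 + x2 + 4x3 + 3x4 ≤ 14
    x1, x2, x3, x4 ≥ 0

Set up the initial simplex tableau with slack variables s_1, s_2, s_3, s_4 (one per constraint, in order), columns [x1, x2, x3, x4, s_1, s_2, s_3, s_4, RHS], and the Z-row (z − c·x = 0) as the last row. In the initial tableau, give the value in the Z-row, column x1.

-2

The Z-row carries the negated objective coefficients: the x1 entry is -2.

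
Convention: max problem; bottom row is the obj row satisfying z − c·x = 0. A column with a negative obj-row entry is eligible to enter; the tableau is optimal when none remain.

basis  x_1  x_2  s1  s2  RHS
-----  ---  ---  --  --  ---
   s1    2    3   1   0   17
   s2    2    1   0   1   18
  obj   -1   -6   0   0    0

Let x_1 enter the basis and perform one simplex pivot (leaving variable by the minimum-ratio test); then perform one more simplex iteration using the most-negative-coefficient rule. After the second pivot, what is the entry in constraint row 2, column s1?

Ratio test on column x_1 — row 1: 17/2 = 17/2; row 2: 18/2 = 9. Minimum is 17/2 at row 1 (s1 leaves); pivot element 2.
Divide row 1 by 2; eliminate column x_1 from the other rows.
Second iteration: most negative obj-row entry is -9/2 in column x_2, so x_2 enters.
Ratio test on column x_2 — row 1: (17/2)/(3/2) = 17/3; row 2: entry -2 ≤ 0. Minimum is 17/3 at row 1 (x_1 leaves); pivot element 3/2.
Divide row 1 by 3/2; eliminate column x_2 from the other rows.
After both pivots, the entry at constraint row 2, column s1 is -1/3.

-1/3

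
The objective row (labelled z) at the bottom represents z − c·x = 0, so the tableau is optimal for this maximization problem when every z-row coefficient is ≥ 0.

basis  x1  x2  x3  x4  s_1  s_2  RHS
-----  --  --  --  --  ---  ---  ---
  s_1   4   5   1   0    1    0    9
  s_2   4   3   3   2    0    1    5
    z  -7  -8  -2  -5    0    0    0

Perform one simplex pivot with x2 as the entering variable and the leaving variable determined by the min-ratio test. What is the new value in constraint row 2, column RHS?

5/3

Ratio test on column x2 — row 1: 9/5 = 9/5; row 2: 5/3 = 5/3. Minimum is 5/3 at row 2 (s_2 leaves); pivot element 3.
Divide row 2 by 3; eliminate column x2 from the other rows.
In the new row 2, the RHS entry is the old entry divided by the pivot: 5/3 = 5/3.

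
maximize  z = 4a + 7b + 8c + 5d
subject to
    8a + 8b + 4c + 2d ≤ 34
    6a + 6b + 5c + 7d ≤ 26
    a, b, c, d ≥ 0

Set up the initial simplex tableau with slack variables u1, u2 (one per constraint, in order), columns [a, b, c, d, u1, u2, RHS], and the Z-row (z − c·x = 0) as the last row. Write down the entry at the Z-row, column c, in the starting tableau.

The Z-row carries the negated objective coefficients: the c entry is -8.

-8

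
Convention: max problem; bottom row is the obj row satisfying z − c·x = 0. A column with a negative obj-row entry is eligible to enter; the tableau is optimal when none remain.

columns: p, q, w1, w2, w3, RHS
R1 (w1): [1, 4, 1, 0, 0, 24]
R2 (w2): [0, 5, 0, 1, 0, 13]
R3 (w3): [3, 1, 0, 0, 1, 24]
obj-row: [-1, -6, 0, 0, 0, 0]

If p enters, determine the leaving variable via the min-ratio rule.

w3

Column p entries and ratios — w1: 24/1 = 24; w2: 0 ≤ 0, skip; w3: 24/3 = 8.
Smallest ratio is 8 in the row of w3, so w3 leaves.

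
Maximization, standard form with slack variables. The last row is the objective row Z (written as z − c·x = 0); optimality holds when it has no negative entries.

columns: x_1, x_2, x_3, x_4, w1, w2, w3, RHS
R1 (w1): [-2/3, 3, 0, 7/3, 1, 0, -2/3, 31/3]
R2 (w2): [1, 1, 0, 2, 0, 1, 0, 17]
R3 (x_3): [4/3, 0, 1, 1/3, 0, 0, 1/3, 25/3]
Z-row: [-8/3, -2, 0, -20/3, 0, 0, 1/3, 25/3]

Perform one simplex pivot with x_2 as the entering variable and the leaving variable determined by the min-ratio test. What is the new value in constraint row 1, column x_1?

-2/9

Ratio test on column x_2 — row 1: (31/3)/3 = 31/9; row 2: 17/1 = 17; row 3: entry 0 ≤ 0. Minimum is 31/9 at row 1 (w1 leaves); pivot element 3.
Divide row 1 by 3; eliminate column x_2 from the other rows.
In the new row 1, the x_1 entry is the old entry divided by the pivot: (-2/3)/3 = -2/9.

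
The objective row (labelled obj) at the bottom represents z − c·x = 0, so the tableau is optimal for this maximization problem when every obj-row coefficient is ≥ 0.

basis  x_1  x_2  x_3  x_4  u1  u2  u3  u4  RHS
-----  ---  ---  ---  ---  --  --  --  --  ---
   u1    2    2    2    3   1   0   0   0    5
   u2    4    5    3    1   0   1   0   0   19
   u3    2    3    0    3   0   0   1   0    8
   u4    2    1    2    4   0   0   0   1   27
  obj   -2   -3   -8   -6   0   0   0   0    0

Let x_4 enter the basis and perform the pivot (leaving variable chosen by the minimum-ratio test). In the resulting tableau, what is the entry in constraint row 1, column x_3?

Ratio test on column x_4 — row 1: 5/3 = 5/3; row 2: 19/1 = 19; row 3: 8/3 = 8/3; row 4: 27/4 = 27/4. Minimum is 5/3 at row 1 (u1 leaves); pivot element 3.
Divide row 1 by 3; eliminate column x_4 from the other rows.
In the new row 1, the x_3 entry is the old entry divided by the pivot: 2/3 = 2/3.

2/3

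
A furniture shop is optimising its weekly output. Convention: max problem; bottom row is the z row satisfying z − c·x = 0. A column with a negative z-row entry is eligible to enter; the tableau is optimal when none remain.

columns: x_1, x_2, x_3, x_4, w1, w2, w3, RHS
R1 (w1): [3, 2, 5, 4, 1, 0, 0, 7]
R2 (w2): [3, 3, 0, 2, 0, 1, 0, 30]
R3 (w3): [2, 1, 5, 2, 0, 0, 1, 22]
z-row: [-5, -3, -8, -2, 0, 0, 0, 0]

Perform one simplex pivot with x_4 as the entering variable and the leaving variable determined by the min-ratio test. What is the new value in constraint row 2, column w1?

-1/2

Ratio test on column x_4 — row 1: 7/4 = 7/4; row 2: 30/2 = 15; row 3: 22/2 = 11. Minimum is 7/4 at row 1 (w1 leaves); pivot element 4.
Divide row 1 by 4; eliminate column x_4 from the other rows.
Row 2 update in column w1: 0 − 2·(1/4) = -1/2.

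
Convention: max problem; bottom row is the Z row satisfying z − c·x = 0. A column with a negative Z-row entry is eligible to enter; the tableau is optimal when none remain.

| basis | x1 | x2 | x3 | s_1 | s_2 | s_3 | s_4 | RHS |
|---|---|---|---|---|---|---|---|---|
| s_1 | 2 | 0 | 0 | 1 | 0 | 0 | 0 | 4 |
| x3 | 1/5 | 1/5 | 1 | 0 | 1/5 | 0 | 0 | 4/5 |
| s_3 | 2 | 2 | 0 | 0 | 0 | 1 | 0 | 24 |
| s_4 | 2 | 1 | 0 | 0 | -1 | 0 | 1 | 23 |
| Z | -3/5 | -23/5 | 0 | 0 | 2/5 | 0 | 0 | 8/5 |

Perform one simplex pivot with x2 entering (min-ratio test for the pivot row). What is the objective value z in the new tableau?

Ratio test on column x2 — row 1: entry 0 ≤ 0; row 2: (4/5)/(1/5) = 4; row 3: 24/2 = 12; row 4: 23/1 = 23. Minimum is 4 at row 2 (x3 leaves); pivot element 1/5.
Pivot on row 2; the Z-row RHS becomes 8/5 − (-23/5)·4 = 20.

20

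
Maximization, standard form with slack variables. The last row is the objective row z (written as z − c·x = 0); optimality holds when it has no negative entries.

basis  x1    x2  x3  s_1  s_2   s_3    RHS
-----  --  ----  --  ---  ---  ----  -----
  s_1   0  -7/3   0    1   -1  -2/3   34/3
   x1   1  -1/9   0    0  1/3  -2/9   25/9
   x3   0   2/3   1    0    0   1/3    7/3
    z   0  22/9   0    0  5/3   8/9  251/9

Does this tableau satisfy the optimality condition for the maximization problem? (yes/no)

Every z-row coefficient is ≥ 0, so the tableau is optimal.

yes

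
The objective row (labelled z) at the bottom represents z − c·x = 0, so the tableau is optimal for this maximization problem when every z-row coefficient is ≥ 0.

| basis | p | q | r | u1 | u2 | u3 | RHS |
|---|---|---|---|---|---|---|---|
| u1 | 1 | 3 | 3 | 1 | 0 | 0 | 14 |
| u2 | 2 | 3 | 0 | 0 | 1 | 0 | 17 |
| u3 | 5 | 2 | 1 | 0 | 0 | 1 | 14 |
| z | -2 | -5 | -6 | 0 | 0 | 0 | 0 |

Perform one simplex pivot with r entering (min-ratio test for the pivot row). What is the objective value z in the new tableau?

28

Ratio test on column r — row 1: 14/3 = 14/3; row 2: entry 0 ≤ 0; row 3: 14/1 = 14. Minimum is 14/3 at row 1 (u1 leaves); pivot element 3.
Pivot on row 1; the z-row RHS becomes 0 − (-6)·(14/3) = 28.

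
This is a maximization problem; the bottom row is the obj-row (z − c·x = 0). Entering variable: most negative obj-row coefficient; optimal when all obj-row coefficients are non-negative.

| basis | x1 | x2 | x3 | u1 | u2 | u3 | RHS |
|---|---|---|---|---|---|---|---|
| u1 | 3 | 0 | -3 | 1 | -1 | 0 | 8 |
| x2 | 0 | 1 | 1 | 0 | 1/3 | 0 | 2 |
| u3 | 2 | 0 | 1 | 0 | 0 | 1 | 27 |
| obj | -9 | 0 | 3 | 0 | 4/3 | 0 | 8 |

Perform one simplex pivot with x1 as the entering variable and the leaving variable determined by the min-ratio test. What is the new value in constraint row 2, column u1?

0

Ratio test on column x1 — row 1: 8/3 = 8/3; row 2: entry 0 ≤ 0; row 3: 27/2 = 27/2. Minimum is 8/3 at row 1 (u1 leaves); pivot element 3.
Divide row 1 by 3; eliminate column x1 from the other rows.
Row 2 update in column u1: 0 − 0·(1/3) = 0.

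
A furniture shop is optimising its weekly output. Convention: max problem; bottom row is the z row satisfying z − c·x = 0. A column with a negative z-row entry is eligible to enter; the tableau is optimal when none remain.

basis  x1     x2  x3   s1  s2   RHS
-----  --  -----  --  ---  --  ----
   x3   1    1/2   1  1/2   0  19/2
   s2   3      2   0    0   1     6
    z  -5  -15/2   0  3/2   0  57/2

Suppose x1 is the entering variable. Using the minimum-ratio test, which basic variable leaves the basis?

s2

Column x1 entries and ratios — x3: (19/2)/1 = 19/2; s2: 6/3 = 2.
Smallest ratio is 2 in the row of s2, so s2 leaves.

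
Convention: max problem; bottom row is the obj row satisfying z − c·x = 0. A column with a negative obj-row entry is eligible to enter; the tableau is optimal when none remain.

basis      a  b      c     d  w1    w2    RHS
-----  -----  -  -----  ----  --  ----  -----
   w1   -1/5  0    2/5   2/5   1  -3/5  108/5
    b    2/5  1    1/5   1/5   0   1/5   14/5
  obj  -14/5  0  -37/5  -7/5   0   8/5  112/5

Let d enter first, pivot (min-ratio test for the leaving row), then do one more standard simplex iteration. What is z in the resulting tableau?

126

Ratio test on column d — row 1: (108/5)/(2/5) = 54; row 2: (14/5)/(1/5) = 14. Minimum is 14 at row 2 (b leaves); pivot element 1/5.
Pivot on row 2; the obj-row RHS becomes 112/5 − (-7/5)·14 = 42.
Next entering variable (most negative obj-row entry -6): c.
Ratio test on column c — row 1: entry 0 ≤ 0; row 2: 14/1 = 14. Minimum is 14 at row 2 (d leaves); pivot element 1.
After the second pivot the obj-row RHS is 42 − (-6)·14 = 126.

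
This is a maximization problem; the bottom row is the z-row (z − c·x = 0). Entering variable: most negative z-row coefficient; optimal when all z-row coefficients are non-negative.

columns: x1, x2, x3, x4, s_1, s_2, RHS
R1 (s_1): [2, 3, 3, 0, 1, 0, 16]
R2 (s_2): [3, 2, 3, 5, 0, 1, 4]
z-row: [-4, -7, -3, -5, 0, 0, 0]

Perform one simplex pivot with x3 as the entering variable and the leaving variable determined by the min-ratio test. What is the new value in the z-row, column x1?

Ratio test on column x3 — row 1: 16/3 = 16/3; row 2: 4/3 = 4/3. Minimum is 4/3 at row 2 (s_2 leaves); pivot element 3.
Divide row 2 by 3; eliminate column x3 from the other rows.
z-row update in column x1: -4 − (-3)·1 = -1.

-1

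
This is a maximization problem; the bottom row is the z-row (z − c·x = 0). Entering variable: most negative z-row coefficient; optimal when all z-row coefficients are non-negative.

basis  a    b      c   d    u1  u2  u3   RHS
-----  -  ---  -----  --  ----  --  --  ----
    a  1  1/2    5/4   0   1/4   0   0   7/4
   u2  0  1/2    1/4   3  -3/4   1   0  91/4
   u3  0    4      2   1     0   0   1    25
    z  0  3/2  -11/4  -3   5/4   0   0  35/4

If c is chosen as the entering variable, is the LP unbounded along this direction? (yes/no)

no

Column c has positive entries in row(s) 1, 2, 3, so the ratio test bounds it — not unbounded.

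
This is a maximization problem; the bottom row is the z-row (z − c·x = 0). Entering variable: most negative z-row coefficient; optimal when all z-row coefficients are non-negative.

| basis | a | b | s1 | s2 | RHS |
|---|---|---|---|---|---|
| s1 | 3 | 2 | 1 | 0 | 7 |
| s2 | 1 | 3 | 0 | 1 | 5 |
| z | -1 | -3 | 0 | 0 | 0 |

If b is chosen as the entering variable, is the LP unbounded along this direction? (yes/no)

Column b has positive entries in row(s) 1, 2, so the ratio test bounds it — not unbounded.

no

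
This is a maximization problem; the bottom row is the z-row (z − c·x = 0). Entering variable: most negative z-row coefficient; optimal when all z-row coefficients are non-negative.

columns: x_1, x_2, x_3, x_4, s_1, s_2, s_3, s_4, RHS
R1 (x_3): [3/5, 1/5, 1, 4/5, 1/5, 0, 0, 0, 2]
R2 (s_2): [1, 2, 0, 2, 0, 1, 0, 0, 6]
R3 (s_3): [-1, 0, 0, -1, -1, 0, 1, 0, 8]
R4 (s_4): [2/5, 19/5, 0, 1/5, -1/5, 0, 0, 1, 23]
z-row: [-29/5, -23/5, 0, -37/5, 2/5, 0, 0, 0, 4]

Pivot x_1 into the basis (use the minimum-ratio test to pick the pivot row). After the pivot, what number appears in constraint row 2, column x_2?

Ratio test on column x_1 — row 1: 2/(3/5) = 10/3; row 2: 6/1 = 6; row 3: entry -1 ≤ 0; row 4: 23/(2/5) = 115/2. Minimum is 10/3 at row 1 (x_3 leaves); pivot element 3/5.
Divide row 1 by 3/5; eliminate column x_1 from the other rows.
Row 2 update in column x_2: 2 − 1·(1/3) = 5/3.

5/3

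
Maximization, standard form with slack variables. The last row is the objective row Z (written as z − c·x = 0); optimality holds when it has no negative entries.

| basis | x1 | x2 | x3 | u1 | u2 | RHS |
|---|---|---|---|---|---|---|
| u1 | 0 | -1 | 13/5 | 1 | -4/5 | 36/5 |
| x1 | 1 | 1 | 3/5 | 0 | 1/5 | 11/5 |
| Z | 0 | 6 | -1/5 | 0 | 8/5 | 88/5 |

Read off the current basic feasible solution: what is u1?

u1 is basic (row 1); its value is the RHS of that row, 36/5.

36/5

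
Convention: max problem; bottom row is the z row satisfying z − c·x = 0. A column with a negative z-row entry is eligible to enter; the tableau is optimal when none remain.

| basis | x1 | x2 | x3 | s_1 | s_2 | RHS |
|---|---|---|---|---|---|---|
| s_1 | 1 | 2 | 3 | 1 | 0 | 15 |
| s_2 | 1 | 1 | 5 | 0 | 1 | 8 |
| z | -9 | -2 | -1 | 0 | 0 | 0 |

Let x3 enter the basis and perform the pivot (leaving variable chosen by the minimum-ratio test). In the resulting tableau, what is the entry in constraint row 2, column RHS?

8/5

Ratio test on column x3 — row 1: 15/3 = 5; row 2: 8/5 = 8/5. Minimum is 8/5 at row 2 (s_2 leaves); pivot element 5.
Divide row 2 by 5; eliminate column x3 from the other rows.
In the new row 2, the RHS entry is the old entry divided by the pivot: 8/5 = 8/5.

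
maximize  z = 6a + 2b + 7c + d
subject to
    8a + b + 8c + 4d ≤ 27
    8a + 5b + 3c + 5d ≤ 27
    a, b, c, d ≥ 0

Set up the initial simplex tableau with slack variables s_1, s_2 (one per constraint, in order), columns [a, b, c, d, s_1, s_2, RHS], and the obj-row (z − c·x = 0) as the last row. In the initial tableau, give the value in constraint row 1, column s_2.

0

Slack s_2 belongs to constraint 2; its column is the unit vector e_2, so the entry in row 1 is 0.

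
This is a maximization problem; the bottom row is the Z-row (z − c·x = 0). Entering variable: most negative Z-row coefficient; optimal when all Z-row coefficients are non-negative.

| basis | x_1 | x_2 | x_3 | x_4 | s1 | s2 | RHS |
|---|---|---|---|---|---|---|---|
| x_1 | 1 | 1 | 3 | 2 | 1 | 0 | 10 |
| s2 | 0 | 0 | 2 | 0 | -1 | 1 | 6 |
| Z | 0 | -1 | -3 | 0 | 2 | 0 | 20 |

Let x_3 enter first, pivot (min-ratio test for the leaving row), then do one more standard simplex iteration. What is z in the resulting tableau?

Ratio test on column x_3 — row 1: 10/3 = 10/3; row 2: 6/2 = 3. Minimum is 3 at row 2 (s2 leaves); pivot element 2.
Pivot on row 2; the Z-row RHS becomes 20 − (-3)·3 = 29.
Next entering variable (most negative Z-row entry -1): x_2.
Ratio test on column x_2 — row 1: 1/1 = 1; row 2: entry 0 ≤ 0. Minimum is 1 at row 1 (x_1 leaves); pivot element 1.
After the second pivot the Z-row RHS is 29 − (-1)·1 = 30.

30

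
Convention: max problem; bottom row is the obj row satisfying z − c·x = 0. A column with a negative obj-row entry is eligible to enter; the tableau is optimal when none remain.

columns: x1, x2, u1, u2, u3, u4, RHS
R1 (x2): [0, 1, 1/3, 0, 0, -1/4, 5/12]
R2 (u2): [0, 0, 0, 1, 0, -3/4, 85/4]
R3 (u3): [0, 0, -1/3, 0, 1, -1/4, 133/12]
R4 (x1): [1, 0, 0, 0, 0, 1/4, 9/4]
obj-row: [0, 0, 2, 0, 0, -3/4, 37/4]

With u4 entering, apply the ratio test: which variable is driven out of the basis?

Column u4 entries and ratios — x2: -1/4 ≤ 0, skip; u2: -3/4 ≤ 0, skip; u3: -1/4 ≤ 0, skip; x1: (9/4)/(1/4) = 9.
Smallest ratio is 9 in the row of x1, so x1 leaves.

x1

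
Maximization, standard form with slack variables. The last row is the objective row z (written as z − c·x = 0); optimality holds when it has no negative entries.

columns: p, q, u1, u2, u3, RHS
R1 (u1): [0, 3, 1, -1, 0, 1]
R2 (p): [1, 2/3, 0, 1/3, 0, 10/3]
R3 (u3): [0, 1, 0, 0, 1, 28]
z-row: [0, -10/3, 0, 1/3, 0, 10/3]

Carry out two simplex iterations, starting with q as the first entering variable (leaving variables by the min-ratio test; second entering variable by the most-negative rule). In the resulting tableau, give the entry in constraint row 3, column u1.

Ratio test on column q — row 1: 1/3 = 1/3; row 2: (10/3)/(2/3) = 5; row 3: 28/1 = 28. Minimum is 1/3 at row 1 (u1 leaves); pivot element 3.
Divide row 1 by 3; eliminate column q from the other rows.
Second iteration: most negative z-row entry is -7/9 in column u2, so u2 enters.
Ratio test on column u2 — row 1: entry -1/3 ≤ 0; row 2: (28/9)/(5/9) = 28/5; row 3: (83/3)/(1/3) = 83. Minimum is 28/5 at row 2 (p leaves); pivot element 5/9.
Divide row 2 by 5/9; eliminate column u2 from the other rows.
After both pivots, the entry at constraint row 3, column u1 is -1/5.

-1/5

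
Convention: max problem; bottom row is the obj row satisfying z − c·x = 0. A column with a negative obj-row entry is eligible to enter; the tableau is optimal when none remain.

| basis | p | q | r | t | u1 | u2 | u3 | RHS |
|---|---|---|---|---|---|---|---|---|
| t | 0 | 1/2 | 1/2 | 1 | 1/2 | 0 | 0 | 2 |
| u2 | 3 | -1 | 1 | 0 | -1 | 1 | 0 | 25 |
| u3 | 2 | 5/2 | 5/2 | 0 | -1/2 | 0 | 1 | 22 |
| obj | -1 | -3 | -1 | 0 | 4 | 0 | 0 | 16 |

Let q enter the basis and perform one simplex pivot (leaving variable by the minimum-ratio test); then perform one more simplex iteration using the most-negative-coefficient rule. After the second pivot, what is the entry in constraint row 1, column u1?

Ratio test on column q — row 1: 2/(1/2) = 4; row 2: entry -1 ≤ 0; row 3: 22/(5/2) = 44/5. Minimum is 4 at row 1 (t leaves); pivot element 1/2.
Divide row 1 by 1/2; eliminate column q from the other rows.
Second iteration: most negative obj-row entry is -1 in column p, so p enters.
Ratio test on column p — row 1: entry 0 ≤ 0; row 2: 29/3 = 29/3; row 3: 12/2 = 6. Minimum is 6 at row 3 (u3 leaves); pivot element 2.
Divide row 3 by 2; eliminate column p from the other rows.
After both pivots, the entry at constraint row 1, column u1 is 1.

1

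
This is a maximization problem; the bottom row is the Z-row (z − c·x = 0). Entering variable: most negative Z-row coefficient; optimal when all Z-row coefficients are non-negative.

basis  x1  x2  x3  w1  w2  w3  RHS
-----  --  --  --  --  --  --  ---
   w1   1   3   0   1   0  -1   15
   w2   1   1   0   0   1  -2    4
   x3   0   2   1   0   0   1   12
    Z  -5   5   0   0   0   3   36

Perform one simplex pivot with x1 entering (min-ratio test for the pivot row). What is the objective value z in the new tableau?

56

Ratio test on column x1 — row 1: 15/1 = 15; row 2: 4/1 = 4; row 3: entry 0 ≤ 0. Minimum is 4 at row 2 (w2 leaves); pivot element 1.
Pivot on row 2; the Z-row RHS becomes 36 − (-5)·4 = 56.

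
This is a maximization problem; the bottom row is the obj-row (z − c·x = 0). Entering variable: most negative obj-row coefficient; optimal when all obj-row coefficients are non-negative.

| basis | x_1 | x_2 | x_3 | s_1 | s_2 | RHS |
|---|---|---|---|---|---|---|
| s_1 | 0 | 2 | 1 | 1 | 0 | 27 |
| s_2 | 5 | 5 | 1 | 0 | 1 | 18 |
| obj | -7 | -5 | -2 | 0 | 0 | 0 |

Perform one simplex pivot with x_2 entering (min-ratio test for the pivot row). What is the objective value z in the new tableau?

18

Ratio test on column x_2 — row 1: 27/2 = 27/2; row 2: 18/5 = 18/5. Minimum is 18/5 at row 2 (s_2 leaves); pivot element 5.
Pivot on row 2; the obj-row RHS becomes 0 − (-5)·(18/5) = 18.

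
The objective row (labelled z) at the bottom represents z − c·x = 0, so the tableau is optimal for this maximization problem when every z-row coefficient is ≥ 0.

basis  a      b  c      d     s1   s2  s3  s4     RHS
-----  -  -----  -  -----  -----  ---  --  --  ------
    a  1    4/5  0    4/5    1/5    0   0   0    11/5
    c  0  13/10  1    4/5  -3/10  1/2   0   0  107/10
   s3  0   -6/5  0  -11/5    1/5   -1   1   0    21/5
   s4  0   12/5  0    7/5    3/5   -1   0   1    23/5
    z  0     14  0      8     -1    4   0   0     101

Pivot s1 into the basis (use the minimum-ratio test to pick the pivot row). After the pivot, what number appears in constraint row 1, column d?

Ratio test on column s1 — row 1: (11/5)/(1/5) = 11; row 2: entry -3/10 ≤ 0; row 3: (21/5)/(1/5) = 21; row 4: (23/5)/(3/5) = 23/3. Minimum is 23/3 at row 4 (s4 leaves); pivot element 3/5.
Divide row 4 by 3/5; eliminate column s1 from the other rows.
Row 1 update in column d: 4/5 − (1/5)·(7/3) = 1/3.

1/3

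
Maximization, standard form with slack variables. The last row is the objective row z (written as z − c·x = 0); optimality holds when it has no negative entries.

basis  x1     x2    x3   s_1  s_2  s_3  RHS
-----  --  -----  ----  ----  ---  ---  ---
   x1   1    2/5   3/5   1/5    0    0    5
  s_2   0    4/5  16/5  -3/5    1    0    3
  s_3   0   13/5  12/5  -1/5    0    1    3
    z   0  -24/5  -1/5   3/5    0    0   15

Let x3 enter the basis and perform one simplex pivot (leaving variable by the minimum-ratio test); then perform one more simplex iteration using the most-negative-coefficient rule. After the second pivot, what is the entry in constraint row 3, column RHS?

3/8

Ratio test on column x3 — row 1: 5/(3/5) = 25/3; row 2: 3/(16/5) = 15/16; row 3: 3/(12/5) = 5/4. Minimum is 15/16 at row 2 (s_2 leaves); pivot element 16/5.
Divide row 2 by 16/5; eliminate column x3 from the other rows.
Second iteration: most negative z-row entry is -19/4 in column x2, so x2 enters.
Ratio test on column x2 — row 1: (71/16)/(1/4) = 71/4; row 2: (15/16)/(1/4) = 15/4; row 3: (3/4)/2 = 3/8. Minimum is 3/8 at row 3 (s_3 leaves); pivot element 2.
Divide row 3 by 2; eliminate column x2 from the other rows.
After both pivots, the entry at constraint row 3, column RHS is 3/8.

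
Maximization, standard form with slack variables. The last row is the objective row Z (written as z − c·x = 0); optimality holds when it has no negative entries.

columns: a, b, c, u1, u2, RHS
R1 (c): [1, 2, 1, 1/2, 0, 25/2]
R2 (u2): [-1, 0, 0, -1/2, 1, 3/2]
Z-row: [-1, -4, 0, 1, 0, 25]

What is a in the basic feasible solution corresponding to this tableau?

0

a is not in the basis, so in the current basic feasible solution a = 0.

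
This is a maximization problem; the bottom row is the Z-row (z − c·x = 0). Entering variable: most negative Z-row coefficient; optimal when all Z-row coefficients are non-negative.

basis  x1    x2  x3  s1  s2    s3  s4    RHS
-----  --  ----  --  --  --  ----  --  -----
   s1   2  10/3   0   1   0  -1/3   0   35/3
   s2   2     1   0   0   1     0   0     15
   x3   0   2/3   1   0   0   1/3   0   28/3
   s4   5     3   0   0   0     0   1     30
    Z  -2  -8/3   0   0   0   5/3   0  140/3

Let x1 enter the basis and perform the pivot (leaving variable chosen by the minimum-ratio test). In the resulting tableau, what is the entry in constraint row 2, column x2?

-7/3

Ratio test on column x1 — row 1: (35/3)/2 = 35/6; row 2: 15/2 = 15/2; row 3: entry 0 ≤ 0; row 4: 30/5 = 6. Minimum is 35/6 at row 1 (s1 leaves); pivot element 2.
Divide row 1 by 2; eliminate column x1 from the other rows.
Row 2 update in column x2: 1 − 2·(5/3) = -7/3.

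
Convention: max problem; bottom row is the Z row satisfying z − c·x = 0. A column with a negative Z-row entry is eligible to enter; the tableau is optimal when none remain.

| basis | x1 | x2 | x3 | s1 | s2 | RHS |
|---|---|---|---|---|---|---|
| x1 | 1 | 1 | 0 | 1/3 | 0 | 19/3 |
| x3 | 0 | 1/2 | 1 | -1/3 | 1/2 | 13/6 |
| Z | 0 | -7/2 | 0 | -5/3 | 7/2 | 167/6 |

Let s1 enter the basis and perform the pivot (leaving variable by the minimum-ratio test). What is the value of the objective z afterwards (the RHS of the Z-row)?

Ratio test on column s1 — row 1: (19/3)/(1/3) = 19; row 2: entry -1/3 ≤ 0. Minimum is 19 at row 1 (x1 leaves); pivot element 1/3.
Pivot on row 1; the Z-row RHS becomes 167/6 − (-5/3)·19 = 119/2.

119/2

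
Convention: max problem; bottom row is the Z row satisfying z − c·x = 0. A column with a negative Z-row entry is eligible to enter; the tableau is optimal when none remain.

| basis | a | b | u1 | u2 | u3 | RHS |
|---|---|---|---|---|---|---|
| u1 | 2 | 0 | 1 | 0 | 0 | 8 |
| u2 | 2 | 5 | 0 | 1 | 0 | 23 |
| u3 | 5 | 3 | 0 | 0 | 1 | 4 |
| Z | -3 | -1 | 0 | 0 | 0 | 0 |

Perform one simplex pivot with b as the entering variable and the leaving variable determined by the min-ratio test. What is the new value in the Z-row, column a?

Ratio test on column b — row 1: entry 0 ≤ 0; row 2: 23/5 = 23/5; row 3: 4/3 = 4/3. Minimum is 4/3 at row 3 (u3 leaves); pivot element 3.
Divide row 3 by 3; eliminate column b from the other rows.
Z-row update in column a: -3 − (-1)·(5/3) = -4/3.

-4/3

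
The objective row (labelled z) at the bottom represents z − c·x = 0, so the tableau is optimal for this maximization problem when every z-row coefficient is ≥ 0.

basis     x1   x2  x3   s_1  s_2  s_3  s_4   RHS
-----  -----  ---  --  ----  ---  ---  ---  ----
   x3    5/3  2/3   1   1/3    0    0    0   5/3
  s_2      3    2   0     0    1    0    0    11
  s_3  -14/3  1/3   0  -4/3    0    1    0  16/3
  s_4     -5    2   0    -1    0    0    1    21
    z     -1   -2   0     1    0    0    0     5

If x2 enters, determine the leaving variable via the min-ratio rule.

x3

Column x2 entries and ratios — x3: (5/3)/(2/3) = 5/2; s_2: 11/2 = 11/2; s_3: (16/3)/(1/3) = 16; s_4: 21/2 = 21/2.
Smallest ratio is 5/2 in the row of x3, so x3 leaves.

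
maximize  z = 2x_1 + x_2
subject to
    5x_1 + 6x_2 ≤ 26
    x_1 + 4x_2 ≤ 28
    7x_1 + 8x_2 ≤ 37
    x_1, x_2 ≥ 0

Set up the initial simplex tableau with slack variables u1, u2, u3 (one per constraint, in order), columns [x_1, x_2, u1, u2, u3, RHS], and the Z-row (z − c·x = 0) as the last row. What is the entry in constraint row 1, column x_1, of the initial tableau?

Constraint 1 has coefficient 5 on x_1.

5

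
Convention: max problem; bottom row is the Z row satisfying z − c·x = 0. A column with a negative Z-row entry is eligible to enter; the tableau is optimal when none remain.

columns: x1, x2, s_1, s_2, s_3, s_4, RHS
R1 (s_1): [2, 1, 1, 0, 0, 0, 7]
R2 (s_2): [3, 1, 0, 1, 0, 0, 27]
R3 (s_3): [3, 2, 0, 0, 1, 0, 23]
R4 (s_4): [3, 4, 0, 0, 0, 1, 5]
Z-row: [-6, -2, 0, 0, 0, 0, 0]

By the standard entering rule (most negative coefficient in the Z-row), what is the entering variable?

Negative Z-row entries: x1: -6, x2: -2.
The most negative is -6 in column x1, so x1 enters.

x1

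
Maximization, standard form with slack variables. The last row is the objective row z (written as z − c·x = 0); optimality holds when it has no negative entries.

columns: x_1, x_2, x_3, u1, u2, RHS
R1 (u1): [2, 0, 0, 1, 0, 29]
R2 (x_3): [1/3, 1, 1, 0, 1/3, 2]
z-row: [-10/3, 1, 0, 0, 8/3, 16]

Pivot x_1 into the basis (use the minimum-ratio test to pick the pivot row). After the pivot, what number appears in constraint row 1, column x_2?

-6

Ratio test on column x_1 — row 1: 29/2 = 29/2; row 2: 2/(1/3) = 6. Minimum is 6 at row 2 (x_3 leaves); pivot element 1/3.
Divide row 2 by 1/3; eliminate column x_1 from the other rows.
Row 1 update in column x_2: 0 − 2·3 = -6.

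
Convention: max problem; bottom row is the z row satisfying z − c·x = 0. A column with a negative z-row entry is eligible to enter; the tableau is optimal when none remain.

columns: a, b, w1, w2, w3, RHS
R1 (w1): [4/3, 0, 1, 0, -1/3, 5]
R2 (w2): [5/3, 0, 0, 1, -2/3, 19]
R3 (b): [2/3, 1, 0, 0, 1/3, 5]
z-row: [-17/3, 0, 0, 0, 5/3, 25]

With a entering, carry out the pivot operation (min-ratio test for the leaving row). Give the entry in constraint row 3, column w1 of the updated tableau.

Ratio test on column a — row 1: 5/(4/3) = 15/4; row 2: 19/(5/3) = 57/5; row 3: 5/(2/3) = 15/2. Minimum is 15/4 at row 1 (w1 leaves); pivot element 4/3.
Divide row 1 by 4/3; eliminate column a from the other rows.
Row 3 update in column w1: 0 − (2/3)·(3/4) = -1/2.

-1/2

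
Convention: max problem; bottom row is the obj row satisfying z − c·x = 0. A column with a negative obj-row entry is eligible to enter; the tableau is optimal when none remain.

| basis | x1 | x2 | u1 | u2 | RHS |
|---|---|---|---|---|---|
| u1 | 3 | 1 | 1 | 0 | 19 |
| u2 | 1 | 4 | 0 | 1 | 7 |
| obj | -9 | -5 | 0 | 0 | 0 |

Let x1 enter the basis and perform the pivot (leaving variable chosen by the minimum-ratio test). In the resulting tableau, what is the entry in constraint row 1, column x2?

1/3

Ratio test on column x1 — row 1: 19/3 = 19/3; row 2: 7/1 = 7. Minimum is 19/3 at row 1 (u1 leaves); pivot element 3.
Divide row 1 by 3; eliminate column x1 from the other rows.
In the new row 1, the x2 entry is the old entry divided by the pivot: 1/3 = 1/3.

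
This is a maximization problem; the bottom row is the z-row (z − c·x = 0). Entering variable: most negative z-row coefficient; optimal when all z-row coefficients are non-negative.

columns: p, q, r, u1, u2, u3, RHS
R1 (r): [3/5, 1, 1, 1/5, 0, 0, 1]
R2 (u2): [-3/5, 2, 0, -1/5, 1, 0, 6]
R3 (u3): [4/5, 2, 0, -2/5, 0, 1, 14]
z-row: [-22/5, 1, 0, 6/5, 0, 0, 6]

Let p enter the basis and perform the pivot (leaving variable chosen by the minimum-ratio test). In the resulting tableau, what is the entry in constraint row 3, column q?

2/3

Ratio test on column p — row 1: 1/(3/5) = 5/3; row 2: entry -3/5 ≤ 0; row 3: 14/(4/5) = 35/2. Minimum is 5/3 at row 1 (r leaves); pivot element 3/5.
Divide row 1 by 3/5; eliminate column p from the other rows.
Row 3 update in column q: 2 − (4/5)·(5/3) = 2/3.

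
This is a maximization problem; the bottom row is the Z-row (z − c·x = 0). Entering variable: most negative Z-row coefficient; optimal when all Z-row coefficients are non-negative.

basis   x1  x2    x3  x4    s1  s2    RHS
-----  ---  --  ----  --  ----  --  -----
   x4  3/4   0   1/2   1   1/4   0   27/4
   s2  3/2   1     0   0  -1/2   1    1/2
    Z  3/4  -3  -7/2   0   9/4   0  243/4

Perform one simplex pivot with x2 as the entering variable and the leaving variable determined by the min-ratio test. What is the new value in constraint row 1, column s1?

1/4

Ratio test on column x2 — row 1: entry 0 ≤ 0; row 2: (1/2)/1 = 1/2. Minimum is 1/2 at row 2 (s2 leaves); pivot element 1.
Divide row 2 by 1; eliminate column x2 from the other rows.
Row 1 update in column s1: 1/4 − 0·(-1/2) = 1/4.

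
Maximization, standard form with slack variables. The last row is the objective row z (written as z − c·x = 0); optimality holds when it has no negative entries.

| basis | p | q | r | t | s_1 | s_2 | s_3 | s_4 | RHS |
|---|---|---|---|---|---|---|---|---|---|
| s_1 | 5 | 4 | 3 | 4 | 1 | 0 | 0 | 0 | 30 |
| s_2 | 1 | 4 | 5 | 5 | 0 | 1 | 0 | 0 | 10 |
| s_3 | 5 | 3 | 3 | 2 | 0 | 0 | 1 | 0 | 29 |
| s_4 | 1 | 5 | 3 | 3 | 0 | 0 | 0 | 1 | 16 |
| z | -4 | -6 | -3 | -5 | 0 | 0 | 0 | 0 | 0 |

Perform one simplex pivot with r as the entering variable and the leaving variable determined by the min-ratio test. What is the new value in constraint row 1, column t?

Ratio test on column r — row 1: 30/3 = 10; row 2: 10/5 = 2; row 3: 29/3 = 29/3; row 4: 16/3 = 16/3. Minimum is 2 at row 2 (s_2 leaves); pivot element 5.
Divide row 2 by 5; eliminate column r from the other rows.
Row 1 update in column t: 4 − 3·1 = 1.

1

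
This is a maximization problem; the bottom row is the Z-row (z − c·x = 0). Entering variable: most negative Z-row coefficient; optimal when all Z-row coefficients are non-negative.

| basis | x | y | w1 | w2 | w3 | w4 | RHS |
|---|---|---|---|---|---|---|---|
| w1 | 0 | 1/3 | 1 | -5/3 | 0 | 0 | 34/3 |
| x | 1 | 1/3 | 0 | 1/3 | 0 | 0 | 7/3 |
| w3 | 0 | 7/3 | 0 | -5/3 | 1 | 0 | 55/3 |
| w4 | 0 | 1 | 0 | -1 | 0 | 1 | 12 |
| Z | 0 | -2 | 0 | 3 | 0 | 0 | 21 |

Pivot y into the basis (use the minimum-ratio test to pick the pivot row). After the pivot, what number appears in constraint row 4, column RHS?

Ratio test on column y — row 1: (34/3)/(1/3) = 34; row 2: (7/3)/(1/3) = 7; row 3: (55/3)/(7/3) = 55/7; row 4: 12/1 = 12. Minimum is 7 at row 2 (x leaves); pivot element 1/3.
Divide row 2 by 1/3; eliminate column y from the other rows.
Row 4 update in column RHS: 12 − 1·7 = 5.

5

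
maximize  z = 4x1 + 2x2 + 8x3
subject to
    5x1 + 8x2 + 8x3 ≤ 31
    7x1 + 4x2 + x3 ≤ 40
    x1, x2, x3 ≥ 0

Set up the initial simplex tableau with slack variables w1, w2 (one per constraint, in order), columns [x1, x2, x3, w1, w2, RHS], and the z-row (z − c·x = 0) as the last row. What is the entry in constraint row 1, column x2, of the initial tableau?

Constraint 1 has coefficient 8 on x2.

8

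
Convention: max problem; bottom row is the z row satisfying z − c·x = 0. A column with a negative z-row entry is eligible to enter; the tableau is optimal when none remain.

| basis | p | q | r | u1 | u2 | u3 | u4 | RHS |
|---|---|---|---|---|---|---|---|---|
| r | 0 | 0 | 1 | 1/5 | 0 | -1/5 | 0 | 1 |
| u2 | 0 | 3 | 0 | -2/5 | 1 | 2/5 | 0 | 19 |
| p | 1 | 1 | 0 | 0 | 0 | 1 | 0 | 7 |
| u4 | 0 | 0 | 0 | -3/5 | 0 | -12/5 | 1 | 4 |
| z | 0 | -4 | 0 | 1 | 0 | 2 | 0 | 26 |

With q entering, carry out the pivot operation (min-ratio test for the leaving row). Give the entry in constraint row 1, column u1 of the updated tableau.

Ratio test on column q — row 1: entry 0 ≤ 0; row 2: 19/3 = 19/3; row 3: 7/1 = 7; row 4: entry 0 ≤ 0. Minimum is 19/3 at row 2 (u2 leaves); pivot element 3.
Divide row 2 by 3; eliminate column q from the other rows.
Row 1 update in column u1: 1/5 − 0·(-2/15) = 1/5.

1/5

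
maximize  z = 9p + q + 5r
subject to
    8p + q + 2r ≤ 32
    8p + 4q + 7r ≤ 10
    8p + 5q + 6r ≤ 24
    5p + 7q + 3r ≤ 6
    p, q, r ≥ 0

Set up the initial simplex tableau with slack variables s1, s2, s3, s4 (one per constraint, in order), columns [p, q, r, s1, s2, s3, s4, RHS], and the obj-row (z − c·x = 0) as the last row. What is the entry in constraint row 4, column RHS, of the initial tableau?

6

The RHS of constraint 4 is b_4 = 6.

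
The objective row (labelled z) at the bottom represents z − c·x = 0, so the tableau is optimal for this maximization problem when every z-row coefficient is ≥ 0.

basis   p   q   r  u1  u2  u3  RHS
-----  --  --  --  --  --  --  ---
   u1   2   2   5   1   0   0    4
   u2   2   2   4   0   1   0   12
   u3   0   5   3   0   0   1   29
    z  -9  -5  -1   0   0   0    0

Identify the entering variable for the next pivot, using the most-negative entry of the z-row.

Negative z-row entries: p: -9, q: -5, r: -1.
The most negative is -9 in column p, so p enters.

p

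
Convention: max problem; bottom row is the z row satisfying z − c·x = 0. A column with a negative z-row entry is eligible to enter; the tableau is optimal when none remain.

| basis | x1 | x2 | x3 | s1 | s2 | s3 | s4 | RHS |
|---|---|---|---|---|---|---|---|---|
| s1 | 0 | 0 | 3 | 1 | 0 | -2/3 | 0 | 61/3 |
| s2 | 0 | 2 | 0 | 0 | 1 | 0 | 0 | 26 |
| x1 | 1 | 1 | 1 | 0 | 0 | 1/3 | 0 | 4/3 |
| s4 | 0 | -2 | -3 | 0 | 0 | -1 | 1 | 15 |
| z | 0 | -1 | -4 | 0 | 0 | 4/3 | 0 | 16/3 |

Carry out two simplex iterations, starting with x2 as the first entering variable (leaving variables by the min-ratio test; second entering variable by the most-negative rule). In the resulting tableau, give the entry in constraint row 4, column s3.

Ratio test on column x2 — row 1: entry 0 ≤ 0; row 2: 26/2 = 13; row 3: (4/3)/1 = 4/3; row 4: entry -2 ≤ 0. Minimum is 4/3 at row 3 (x1 leaves); pivot element 1.
Divide row 3 by 1; eliminate column x2 from the other rows.
Second iteration: most negative z-row entry is -3 in column x3, so x3 enters.
Ratio test on column x3 — row 1: (61/3)/3 = 61/9; row 2: entry -2 ≤ 0; row 3: (4/3)/1 = 4/3; row 4: entry -1 ≤ 0. Minimum is 4/3 at row 3 (x2 leaves); pivot element 1.
Divide row 3 by 1; eliminate column x3 from the other rows.
After both pivots, the entry at constraint row 4, column s3 is 0.

0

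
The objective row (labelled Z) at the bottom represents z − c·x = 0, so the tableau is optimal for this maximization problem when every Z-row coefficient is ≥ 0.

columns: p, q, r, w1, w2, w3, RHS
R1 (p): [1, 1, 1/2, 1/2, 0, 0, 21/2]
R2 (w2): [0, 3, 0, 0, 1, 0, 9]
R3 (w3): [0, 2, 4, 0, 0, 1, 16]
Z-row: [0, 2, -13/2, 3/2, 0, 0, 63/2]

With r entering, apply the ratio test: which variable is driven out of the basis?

Column r entries and ratios — p: (21/2)/(1/2) = 21; w2: 0 ≤ 0, skip; w3: 16/4 = 4.
Smallest ratio is 4 in the row of w3, so w3 leaves.

w3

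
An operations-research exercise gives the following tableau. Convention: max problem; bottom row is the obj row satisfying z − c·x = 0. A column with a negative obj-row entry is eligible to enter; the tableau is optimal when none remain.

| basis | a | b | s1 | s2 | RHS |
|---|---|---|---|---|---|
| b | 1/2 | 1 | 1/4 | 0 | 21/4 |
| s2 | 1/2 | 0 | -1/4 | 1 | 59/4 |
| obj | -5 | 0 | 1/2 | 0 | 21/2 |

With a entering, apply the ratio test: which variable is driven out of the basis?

Column a entries and ratios — b: (21/4)/(1/2) = 21/2; s2: (59/4)/(1/2) = 59/2.
Smallest ratio is 21/2 in the row of b, so b leaves.

b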